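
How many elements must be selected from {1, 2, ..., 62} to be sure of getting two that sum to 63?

Partition {1, …, 62} into 31 pairs: {1,62}, {2,61}, …, {31,32}.
Choosing 31 integers — say the integers 1 through 31 — takes one from each pair and avoids the property.
Choosing 32 forces two into the same pair by pigeonhole, and those sum to 63. So 32.

32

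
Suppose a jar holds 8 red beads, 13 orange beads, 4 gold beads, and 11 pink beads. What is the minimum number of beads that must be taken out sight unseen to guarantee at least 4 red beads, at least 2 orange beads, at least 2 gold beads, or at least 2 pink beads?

The worst case stops just short of every target: 3 red, 1 orange, 1 gold, 1 pink — 3 + 1 + 1 + 1 = 6 beads.
One more bead must push some color to its target, so 6 + 1 = 7.

7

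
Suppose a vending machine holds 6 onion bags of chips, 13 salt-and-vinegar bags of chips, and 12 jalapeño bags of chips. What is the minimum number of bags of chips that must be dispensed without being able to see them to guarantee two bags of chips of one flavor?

Treat the 3 flavors as pigeonholes.
The worst case takes 1 bag of chips of each flavor without reaching 2 of any: 3 × 1 = 3.
The next bag of chips must bring some flavor to 2, so 3 + 1 = 4.

4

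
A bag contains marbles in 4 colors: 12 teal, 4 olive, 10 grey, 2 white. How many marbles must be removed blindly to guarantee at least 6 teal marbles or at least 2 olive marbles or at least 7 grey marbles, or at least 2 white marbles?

The worst case stops just short of every target: 5 teal, 1 olive, 6 grey, 1 white — 5 + 1 + 6 + 1 = 13 marbles.
One more marble must push some color to its target, so 13 + 1 = 14.

14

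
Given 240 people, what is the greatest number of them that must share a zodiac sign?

The 240 people fall into 12 zodiac signs.
If each of the 12 zodiac signs held at most 19, the total would be at most 12 × 19 = 228 < 240, a contradiction.
So at least one holds ⌈240/12⌉ = 20.

20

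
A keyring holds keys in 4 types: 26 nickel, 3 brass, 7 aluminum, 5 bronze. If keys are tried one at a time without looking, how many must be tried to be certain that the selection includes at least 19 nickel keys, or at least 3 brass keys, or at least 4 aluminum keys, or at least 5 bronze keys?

28

Each of the 4 types has its own threshold; avoid all of them simultaneously.
The worst case stops just short of every target: 18 nickel, 2 brass, 3 aluminum, 4 bronze — 18 + 2 + 3 + 4 = 27 keys.
One more key must push some type to its target, so 27 + 1 = 28.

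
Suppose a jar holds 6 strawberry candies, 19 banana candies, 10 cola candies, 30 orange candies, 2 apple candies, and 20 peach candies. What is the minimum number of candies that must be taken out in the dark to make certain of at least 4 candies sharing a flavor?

In the worst case we take at most 3 of each flavor, but all 2 apple (fewer than 3), giving 3 + 3 + 3 + 3 + 2 + 3 = 17.
One more candy then forces some flavor to 4, so 17 + 1 = 18.

18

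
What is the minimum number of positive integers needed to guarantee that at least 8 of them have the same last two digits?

701

There are 100 possible two-digit endings acting as pigeonholes.
With 100 × 7 = 700 positive integers we could place exactly 7 in each, with no class reaching 8.
One more forces some class to hold 8, so 700 + 1 = 701.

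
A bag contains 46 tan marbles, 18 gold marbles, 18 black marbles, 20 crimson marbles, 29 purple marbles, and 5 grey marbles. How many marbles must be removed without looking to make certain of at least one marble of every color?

The hardest color to obtain is grey: we could draw every other marble first — 136 − 5 = 131 marbles — without a single grey one.
The next draw must be grey, so 131 + 1 = 132.

132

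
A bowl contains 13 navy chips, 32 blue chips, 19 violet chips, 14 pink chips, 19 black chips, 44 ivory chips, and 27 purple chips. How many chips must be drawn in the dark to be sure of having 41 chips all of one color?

In the worst case we take at most 40 of each color, but all 13 navy, all 32 blue, all 19 violet, all 14 pink, all 19 black, and all 27 purple (fewer than 40), giving 13 + 32 + 19 + 14 + 19 + 40 + 27 = 164.
One more chip then forces some color to 41, so 164 + 1 = 165.

165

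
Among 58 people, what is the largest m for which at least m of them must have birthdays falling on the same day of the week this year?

9

The 58 people fall into 7 days of the week.
If each of the 7 days of the week held at most 8, the total would be at most 7 × 8 = 56 < 58, a contradiction.
So at least one holds ⌈58/7⌉ = 9.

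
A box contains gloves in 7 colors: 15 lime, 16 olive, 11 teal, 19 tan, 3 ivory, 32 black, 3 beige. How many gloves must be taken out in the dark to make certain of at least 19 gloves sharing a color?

Treat the 7 colors as pigeonholes.
In the worst case we take at most 18 of each color, but all 15 lime, all 16 olive, all 11 teal, all 3 ivory, and all 3 beige (fewer than 18), giving 15 + 16 + 11 + 18 + 3 + 18 + 3 = 84.
One more glove then forces some color to 19, so 84 + 1 = 85.

85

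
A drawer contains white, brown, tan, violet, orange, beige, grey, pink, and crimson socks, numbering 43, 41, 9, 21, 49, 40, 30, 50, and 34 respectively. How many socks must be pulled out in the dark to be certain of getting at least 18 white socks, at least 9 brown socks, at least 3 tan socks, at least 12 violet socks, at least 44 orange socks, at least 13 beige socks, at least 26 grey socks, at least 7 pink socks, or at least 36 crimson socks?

The worst case stops just short of every target: 17 white, 8 brown, 2 tan, 11 violet, 43 orange, 12 beige, 25 grey, 6 pink, all 34 crimson — 17 + 8 + 2 + 11 + 43 + 12 + 25 + 6 + 34 = 158 socks.
One more sock must push some color to its target, so 158 + 1 = 159.

159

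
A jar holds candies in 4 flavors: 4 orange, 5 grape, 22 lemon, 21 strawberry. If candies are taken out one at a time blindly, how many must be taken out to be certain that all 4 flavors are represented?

49

The hardest flavor to obtain is orange: we could draw every other candy first — 52 − 4 = 48 candies — without a single orange one.
The next draw must be orange, so 48 + 1 = 49.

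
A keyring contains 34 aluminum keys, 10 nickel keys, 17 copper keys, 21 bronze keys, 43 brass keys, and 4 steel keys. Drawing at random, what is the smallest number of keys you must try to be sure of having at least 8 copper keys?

120

The worst case draws every non-copper key first: 34 + 10 + 21 + 43 + 4 = 112.
The next 8 draws are then forced to be copper, giving 112 + 8 = 120.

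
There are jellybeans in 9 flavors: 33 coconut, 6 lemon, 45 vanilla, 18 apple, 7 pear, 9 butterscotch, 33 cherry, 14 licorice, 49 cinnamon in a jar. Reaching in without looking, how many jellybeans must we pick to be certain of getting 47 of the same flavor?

212

In the worst case we take at most 46 of each flavor, but all 33 coconut, all 6 lemon, all 45 vanilla, all 18 apple, all 7 pear, all 9 butterscotch, all 33 cherry, and all 14 licorice (fewer than 46), giving 33 + 6 + 45 + 18 + 7 + 9 + 33 + 14 + 46 = 211.
One more jellybean then forces some flavor to 47, so 211 + 1 = 212.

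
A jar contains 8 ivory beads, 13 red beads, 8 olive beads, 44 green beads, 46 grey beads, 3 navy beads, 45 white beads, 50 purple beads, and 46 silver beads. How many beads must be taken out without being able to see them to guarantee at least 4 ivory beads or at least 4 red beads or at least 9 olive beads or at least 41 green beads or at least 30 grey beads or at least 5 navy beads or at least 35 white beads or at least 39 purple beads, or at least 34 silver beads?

192

The worst case stops just short of every target: 3 ivory, 3 red, 8 olive, 40 green, 29 grey, all 3 navy, 34 white, 38 purple, 33 silver — 3 + 3 + 8 + 40 + 29 + 3 + 34 + 38 + 33 = 191 beads.
One more bead must push some color to its target, so 191 + 1 = 192.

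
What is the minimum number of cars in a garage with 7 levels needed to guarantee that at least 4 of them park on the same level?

There are 7 levels acting as pigeonholes.
With 7 × 3 = 21 cars we could place exactly 3 in each, with no class reaching 4.
One more forces some class to hold 4, so 21 + 1 = 22.

22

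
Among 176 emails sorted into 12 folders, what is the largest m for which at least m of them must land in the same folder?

If each of the 12 folders held at most 14, the total would be at most 12 × 14 = 168 < 176, a contradiction.
So at least one holds ⌈176/12⌉ = 15.

15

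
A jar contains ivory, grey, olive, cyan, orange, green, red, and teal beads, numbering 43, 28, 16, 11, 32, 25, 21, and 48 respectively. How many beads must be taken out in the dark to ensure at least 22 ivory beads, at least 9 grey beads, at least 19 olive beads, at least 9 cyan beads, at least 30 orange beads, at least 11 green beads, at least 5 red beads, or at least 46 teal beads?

The worst case stops just short of every target: 21 ivory, 8 grey, all 16 olive, 8 cyan, 29 orange, 10 green, 4 red, 45 teal — 21 + 8 + 16 + 8 + 29 + 10 + 4 + 45 = 141 beads.
One more bead must push some color to its target, so 141 + 1 = 142.

142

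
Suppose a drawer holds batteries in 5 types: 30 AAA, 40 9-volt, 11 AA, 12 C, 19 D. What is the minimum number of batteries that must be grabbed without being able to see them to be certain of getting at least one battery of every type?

102

The hardest type to obtain is AA: we could draw every other battery first — 112 − 11 = 101 batteries — without a single AA one.
The next draw must be AA, so 101 + 1 = 102.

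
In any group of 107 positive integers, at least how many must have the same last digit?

If each of the 10 possible last digits held at most 10, the total would be at most 10 × 10 = 100 < 107, a contradiction.
So at least one holds ⌈107/10⌉ = 11.

11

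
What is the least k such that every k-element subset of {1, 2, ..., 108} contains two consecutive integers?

Partition {1, …, 108} into 54 pairs: {1,2}, {3,4}, …, {107,108}.
Choosing 54 integers — say the 54 even numbers 2, 4, …, 108 — takes one from each pair and avoids the property.
Choosing 55 forces two into the same pair by pigeonhole, and those are consecutive. So 55.

55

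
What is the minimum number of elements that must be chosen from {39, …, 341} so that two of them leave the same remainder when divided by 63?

64

Group the integers by remainder mod 63; there are 63 residue classes, each nonempty in this range.
Choosing one from each class (63 integers) avoids any shared remainder.
One more choice must repeat a class, so two differ by a multiple of 63. Hence 63 + 1 = 64.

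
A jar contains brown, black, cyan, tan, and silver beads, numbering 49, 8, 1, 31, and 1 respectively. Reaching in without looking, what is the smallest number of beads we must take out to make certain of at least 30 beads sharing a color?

69

In the worst case we take at most 29 of each color, but all 8 black, all 1 cyan, and all 1 silver (fewer than 29), giving 29 + 8 + 1 + 29 + 1 = 68.
One more bead then forces some color to 30, so 68 + 1 = 69.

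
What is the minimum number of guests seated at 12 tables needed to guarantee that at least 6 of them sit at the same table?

There are 12 tables acting as pigeonholes.
With 12 × 5 = 60 guests we could place exactly 5 in each, with no class reaching 6.
One more forces some class to hold 6, so 60 + 1 = 61.

61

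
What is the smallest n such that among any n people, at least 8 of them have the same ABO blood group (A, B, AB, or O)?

29

There are 4 ABO blood groups acting as pigeonholes.
With 4 × 7 = 28 people we could place exactly 7 in each, with no class reaching 8.
One more forces some class to hold 8, so 28 + 1 = 29.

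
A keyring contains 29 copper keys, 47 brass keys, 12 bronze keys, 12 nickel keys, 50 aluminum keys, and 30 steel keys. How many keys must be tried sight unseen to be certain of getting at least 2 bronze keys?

The worst case draws every non-bronze key first: 29 + 47 + 12 + 50 + 30 = 168.
The next 2 draws are then forced to be bronze, giving 168 + 2 = 170.

170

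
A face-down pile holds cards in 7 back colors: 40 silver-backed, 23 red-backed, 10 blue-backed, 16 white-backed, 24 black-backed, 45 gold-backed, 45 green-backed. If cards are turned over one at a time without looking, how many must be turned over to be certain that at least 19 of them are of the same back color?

117

In the worst case we take at most 18 of each back color, but all 10 blue-backed and all 16 white-backed (fewer than 18), giving 18 + 18 + 10 + 16 + 18 + 18 + 18 = 116.
One more card then forces some back color to 19, so 116 + 1 = 117.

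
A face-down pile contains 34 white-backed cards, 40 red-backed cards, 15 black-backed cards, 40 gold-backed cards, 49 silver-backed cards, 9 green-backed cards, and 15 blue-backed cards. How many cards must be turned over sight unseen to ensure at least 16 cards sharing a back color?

Treat the 7 back colors as pigeonholes.
In the worst case we take at most 15 of each back color, but all 9 green-backed (fewer than 15), giving 15 + 15 + 15 + 15 + 15 + 9 + 15 = 99.
One more card then forces some back color to 16, so 99 + 1 = 100.

100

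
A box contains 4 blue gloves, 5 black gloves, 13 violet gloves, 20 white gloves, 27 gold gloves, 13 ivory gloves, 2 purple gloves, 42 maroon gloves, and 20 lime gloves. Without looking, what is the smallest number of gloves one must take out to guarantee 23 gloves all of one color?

122

In the worst case we take at most 22 of each color, but all 4 blue, all 5 black, all 13 violet, all 20 white, all 13 ivory, all 2 purple, and all 20 lime (fewer than 22), giving 4 + 5 + 13 + 20 + 22 + 13 + 2 + 22 + 20 = 121.
One more glove then forces some color to 23, so 121 + 1 = 122.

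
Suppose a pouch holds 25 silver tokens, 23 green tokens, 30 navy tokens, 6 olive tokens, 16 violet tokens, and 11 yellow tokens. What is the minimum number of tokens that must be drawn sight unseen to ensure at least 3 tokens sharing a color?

The worst case takes 2 tokens of each color without reaching 3 of any: 6 × 2 = 12.
The next token must bring some color to 3, so 12 + 1 = 13.

13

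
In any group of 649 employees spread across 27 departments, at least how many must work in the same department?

25

If each of the 27 departments held at most 24, the total would be at most 27 × 24 = 648 < 649, a contradiction.
So at least one holds ⌈649/27⌉ = 25.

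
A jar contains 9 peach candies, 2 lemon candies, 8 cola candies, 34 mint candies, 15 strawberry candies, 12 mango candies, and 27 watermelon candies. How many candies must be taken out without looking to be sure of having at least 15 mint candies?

The worst case draws every non-mint candy first: 9 + 2 + 8 + 15 + 12 + 27 = 73.
The next 15 draws are then forced to be mint, giving 73 + 15 = 88.

88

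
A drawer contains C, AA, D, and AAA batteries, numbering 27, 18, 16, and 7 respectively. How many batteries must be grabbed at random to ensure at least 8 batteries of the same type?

29

The worst case takes 7 batteries of each type without reaching 8 of any: 4 × 7 = 28.
The next battery must bring some type to 8, so 28 + 1 = 29.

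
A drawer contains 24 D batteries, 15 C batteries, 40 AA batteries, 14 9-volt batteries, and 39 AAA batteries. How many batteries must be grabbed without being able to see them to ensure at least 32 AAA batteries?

125

The worst case draws every non-AAA battery first: 24 + 15 + 40 + 14 = 93.
The next 32 draws are then forced to be AAA, giving 93 + 32 = 125.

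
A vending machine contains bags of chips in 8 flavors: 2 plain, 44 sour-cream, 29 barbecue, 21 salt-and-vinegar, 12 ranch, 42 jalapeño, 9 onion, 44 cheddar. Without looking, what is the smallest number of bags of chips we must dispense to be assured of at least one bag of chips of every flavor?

The hardest flavor to obtain is plain: we could draw every other bag of chips first — 203 − 2 = 201 bags of chips — without a single plain one.
The next draw must be plain, so 201 + 1 = 202.

202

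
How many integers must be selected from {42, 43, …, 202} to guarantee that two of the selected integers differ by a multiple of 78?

79

Group the integers by remainder mod 78; there are 78 residue classes, each nonempty in this range.
Choosing one from each class (78 integers) avoids any shared remainder.
One more choice must repeat a class, so two differ by a multiple of 78. Hence 78 + 1 = 79.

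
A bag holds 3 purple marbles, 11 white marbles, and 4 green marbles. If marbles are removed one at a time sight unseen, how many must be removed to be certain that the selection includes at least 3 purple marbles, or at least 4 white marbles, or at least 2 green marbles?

The worst case stops just short of every target: 2 purple, 3 white, 1 green — 2 + 3 + 1 = 6 marbles.
One more marble must push some color to its target, so 6 + 1 = 7.

7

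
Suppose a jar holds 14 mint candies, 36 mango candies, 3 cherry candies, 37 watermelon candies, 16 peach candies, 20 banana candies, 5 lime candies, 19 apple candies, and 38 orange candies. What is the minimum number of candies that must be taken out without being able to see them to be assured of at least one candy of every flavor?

186

The hardest flavor to obtain is cherry: we could draw every other candy first — 188 − 3 = 185 candies — without a single cherry one.
The next draw must be cherry, so 185 + 1 = 186.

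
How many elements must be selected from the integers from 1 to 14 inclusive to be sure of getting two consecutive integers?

8

Partition {1, …, 14} into 7 pairs: {1,2}, {3,4}, …, {13,14}.
Choosing 7 integers — say the 7 even numbers 2, 4, …, 14 — takes one from each pair and avoids the property.
Choosing 8 forces two into the same pair by pigeonhole, and those are consecutive. So 8.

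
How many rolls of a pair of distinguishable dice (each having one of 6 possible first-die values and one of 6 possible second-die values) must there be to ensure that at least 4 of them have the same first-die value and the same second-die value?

There are 6 × 6 = 36 (first-die value, second-die value) combinations acting as pigeonholes.
With 36 × 3 = 108 rolls of a pair of distinguishable dice we could place exactly 3 in each, with no (first-die value, second-die value) pair reaching 4.
One more forces some (first-die value, second-die value) pair to hold 4, so 108 + 1 = 109.

109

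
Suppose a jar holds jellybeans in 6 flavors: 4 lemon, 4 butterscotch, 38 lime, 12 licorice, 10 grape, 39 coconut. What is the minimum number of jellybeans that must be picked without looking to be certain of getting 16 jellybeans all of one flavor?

In the worst case we take at most 15 of each flavor, but all 4 lemon, all 4 butterscotch, all 12 licorice, and all 10 grape (fewer than 15), giving 4 + 4 + 15 + 12 + 10 + 15 = 60.
One more jellybean then forces some flavor to 16, so 60 + 1 = 61.

61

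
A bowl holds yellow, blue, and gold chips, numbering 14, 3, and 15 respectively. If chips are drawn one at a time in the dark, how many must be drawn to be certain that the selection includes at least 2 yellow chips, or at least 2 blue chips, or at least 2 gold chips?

The worst case stops just short of every target: 1 yellow, 1 blue, 1 gold — 1 + 1 + 1 = 3 chips.
One more chip must push some color to its target, so 3 + 1 = 4.

4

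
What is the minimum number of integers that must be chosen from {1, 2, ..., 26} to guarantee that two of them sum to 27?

14

Partition {1, …, 26} into 13 pairs: {1,26}, {2,25}, …, {13,14}.
Choosing 13 integers — say the integers 1 through 13 — takes one from each pair and avoids the property.
Choosing 14 forces two into the same pair by pigeonhole, and those sum to 27. So 14.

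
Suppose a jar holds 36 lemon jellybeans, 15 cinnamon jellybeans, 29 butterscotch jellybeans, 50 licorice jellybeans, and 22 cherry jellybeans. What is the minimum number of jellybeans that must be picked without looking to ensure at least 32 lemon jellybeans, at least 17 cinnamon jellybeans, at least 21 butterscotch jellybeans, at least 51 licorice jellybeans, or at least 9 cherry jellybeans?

Each of the 5 flavors has its own threshold; avoid all of them simultaneously.
The worst case stops just short of every target: 31 lemon, all 15 cinnamon, 20 butterscotch, 50 licorice, 8 cherry — 31 + 15 + 20 + 50 + 8 = 124 jellybeans.
One more jellybean must push some flavor to its target, so 124 + 1 = 125.

125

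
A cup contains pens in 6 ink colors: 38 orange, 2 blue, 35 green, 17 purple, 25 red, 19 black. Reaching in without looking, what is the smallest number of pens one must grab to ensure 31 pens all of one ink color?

In the worst case we take at most 30 of each ink color, but all 2 blue, all 17 purple, all 25 red, and all 19 black (fewer than 30), giving 30 + 2 + 30 + 17 + 25 + 19 = 123.
One more pen then forces some ink color to 31, so 123 + 1 = 124.

124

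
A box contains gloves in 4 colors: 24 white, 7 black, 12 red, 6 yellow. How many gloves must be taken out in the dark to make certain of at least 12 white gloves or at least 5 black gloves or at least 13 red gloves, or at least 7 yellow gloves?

The worst case stops just short of every target: 11 white, 4 black, 12 red, 6 yellow — 11 + 4 + 12 + 6 = 33 gloves.
One more glove must push some color to its target, so 33 + 1 = 34.

34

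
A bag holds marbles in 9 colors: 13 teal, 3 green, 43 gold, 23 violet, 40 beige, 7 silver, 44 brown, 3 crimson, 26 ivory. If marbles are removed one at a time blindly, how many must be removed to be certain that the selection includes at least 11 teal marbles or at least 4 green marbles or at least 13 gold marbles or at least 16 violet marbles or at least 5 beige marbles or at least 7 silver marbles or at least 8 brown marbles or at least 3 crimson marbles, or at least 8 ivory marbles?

67

The worst case stops just short of every target: 10 teal, 3 green, 12 gold, 15 violet, 4 beige, 6 silver, 7 brown, 2 crimson, 7 ivory — 10 + 3 + 12 + 15 + 4 + 6 + 7 + 2 + 7 = 66 marbles.
One more marble must push some color to its target, so 66 + 1 = 67.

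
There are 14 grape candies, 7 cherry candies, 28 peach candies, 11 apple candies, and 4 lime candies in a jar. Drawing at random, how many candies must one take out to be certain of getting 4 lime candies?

To avoid lime candies as long as possible, exhaust the other 4 flavors first.
The worst case draws every non-lime candy first: 14 + 7 + 28 + 11 = 60.
The next 4 draws are then forced to be lime, giving 60 + 4 = 64.

64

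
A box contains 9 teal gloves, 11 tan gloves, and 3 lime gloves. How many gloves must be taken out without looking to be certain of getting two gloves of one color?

The worst case takes 1 glove of each color without reaching 2 of any: 3 × 1 = 3.
The next glove must bring some color to 2, so 3 + 1 = 4.

4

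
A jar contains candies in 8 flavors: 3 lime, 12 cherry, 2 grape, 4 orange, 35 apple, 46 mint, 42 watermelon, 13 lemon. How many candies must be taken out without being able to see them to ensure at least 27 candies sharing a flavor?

In the worst case we take at most 26 of each flavor, but all 3 lime, all 12 cherry, all 2 grape, all 4 orange, and all 13 lemon (fewer than 26), giving 3 + 12 + 2 + 4 + 26 + 26 + 26 + 13 = 112.
One more candy then forces some flavor to 27, so 112 + 1 = 113.

113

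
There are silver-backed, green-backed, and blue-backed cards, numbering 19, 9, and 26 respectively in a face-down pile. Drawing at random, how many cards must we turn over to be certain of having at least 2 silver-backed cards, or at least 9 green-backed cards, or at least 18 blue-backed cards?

Each of the 3 back colors has its own threshold; avoid all of them simultaneously.
The worst case stops just short of every target: 1 silver-backed, 8 green-backed, 17 blue-backed — 1 + 8 + 17 = 26 cards.
One more card must push some back color to its target, so 26 + 1 = 27.

27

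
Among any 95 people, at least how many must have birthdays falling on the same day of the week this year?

There are 7 days of the week, which serve as the pigeonholes.
If each of the 7 days of the week held at most 13, the total would be at most 7 × 13 = 91 < 95, a contradiction.
So at least one holds ⌈95/7⌉ = 14.

14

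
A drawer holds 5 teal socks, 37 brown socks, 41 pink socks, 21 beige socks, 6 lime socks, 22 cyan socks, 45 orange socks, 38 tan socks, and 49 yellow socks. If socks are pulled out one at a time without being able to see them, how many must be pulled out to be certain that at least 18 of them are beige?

261

To avoid beige socks as long as possible, exhaust the other 8 colors first.
The worst case draws every non-beige sock first: 5 + 37 + 41 + 6 + 22 + 45 + 38 + 49 = 243.
The next 18 draws are then forced to be beige, giving 243 + 18 = 261.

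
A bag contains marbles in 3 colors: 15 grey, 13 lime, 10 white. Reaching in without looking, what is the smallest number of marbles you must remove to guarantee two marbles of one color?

4

Treat the 3 colors as pigeonholes.
The worst case takes 1 marble of each color without reaching 2 of any: 3 × 1 = 3.
The next marble must bring some color to 2, so 3 + 1 = 4.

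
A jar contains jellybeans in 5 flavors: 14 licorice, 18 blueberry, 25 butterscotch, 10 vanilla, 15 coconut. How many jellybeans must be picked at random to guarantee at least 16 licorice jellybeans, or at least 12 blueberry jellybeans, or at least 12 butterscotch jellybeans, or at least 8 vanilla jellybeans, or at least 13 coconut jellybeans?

56

Each of the 5 flavors has its own threshold; avoid all of them simultaneously.
The worst case stops just short of every target: all 14 licorice, 11 blueberry, 11 butterscotch, 7 vanilla, 12 coconut — 14 + 11 + 11 + 7 + 12 = 55 jellybeans.
One more jellybean must push some flavor to its target, so 55 + 1 = 56.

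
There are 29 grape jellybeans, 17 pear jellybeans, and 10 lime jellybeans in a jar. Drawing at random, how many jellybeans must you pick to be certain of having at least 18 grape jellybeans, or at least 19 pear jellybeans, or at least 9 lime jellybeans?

The worst case stops just short of every target: 17 grape, all 17 pear, 8 lime — 17 + 17 + 8 = 42 jellybeans.
One more jellybean must push some flavor to its target, so 42 + 1 = 43.

43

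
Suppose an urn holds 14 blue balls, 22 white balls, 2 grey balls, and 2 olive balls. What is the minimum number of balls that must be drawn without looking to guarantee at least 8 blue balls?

To avoid blue balls as long as possible, exhaust the other 3 colors first.
The worst case draws every non-blue ball first: 22 + 2 + 2 = 26.
The next 8 draws are then forced to be blue, giving 26 + 8 = 34.

34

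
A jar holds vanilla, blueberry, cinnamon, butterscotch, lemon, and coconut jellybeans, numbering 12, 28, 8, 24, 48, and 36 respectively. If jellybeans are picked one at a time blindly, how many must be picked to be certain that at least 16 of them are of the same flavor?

Treat the 6 flavors as pigeonholes.
In the worst case we take at most 15 of each flavor, but all 12 vanilla and all 8 cinnamon (fewer than 15), giving 12 + 15 + 8 + 15 + 15 + 15 = 80.
One more jellybean then forces some flavor to 16, so 80 + 1 = 81.

81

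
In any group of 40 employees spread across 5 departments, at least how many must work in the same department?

The 40 employees fall into 5 departments.
If each of the 5 departments held at most 7, the total would be at most 5 × 7 = 35 < 40, a contradiction.
So at least one holds ⌈40/5⌉ = 8.

8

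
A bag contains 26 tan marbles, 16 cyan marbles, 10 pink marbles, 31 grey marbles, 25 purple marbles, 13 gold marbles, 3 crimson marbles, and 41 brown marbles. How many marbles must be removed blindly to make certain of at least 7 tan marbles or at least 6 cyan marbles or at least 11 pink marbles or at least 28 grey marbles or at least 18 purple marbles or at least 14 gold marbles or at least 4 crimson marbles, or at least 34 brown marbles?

The worst case stops just short of every target: 6 tan, 5 cyan, 10 pink, 27 grey, 17 purple, 13 gold, 3 crimson, 33 brown — 6 + 5 + 10 + 27 + 17 + 13 + 3 + 33 = 114 marbles.
One more marble must push some color to its target, so 114 + 1 = 115.

115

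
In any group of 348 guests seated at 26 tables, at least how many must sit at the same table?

The 348 guests fall into 26 tables.
If each of the 26 tables held at most 13, the total would be at most 26 × 13 = 338 < 348, a contradiction.
So at least one holds ⌈348/26⌉ = 14.

14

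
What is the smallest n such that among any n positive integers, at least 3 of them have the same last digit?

There are 10 possible last digits acting as pigeonholes.
With 10 × 2 = 20 positive integers we could place exactly 2 in each, with no class reaching 3.
One more forces some class to hold 3, so 20 + 1 = 21.

21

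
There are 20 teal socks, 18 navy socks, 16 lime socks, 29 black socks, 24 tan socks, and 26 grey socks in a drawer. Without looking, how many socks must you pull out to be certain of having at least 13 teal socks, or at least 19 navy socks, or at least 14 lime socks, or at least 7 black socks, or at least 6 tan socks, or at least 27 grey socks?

81

The worst case stops just short of every target: 12 teal, 18 navy, 13 lime, 6 black, 5 tan, 26 grey — 12 + 18 + 13 + 6 + 5 + 26 = 80 socks.
One more sock must push some color to its target, so 80 + 1 = 81.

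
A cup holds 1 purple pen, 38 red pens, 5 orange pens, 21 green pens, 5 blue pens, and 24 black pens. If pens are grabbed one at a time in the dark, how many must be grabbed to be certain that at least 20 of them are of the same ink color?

Treat the 6 ink colors as pigeonholes.
In the worst case we take at most 19 of each ink color, but all 1 purple, all 5 orange, and all 5 blue (fewer than 19), giving 1 + 19 + 5 + 19 + 5 + 19 = 68.
One more pen then forces some ink color to 20, so 68 + 1 = 69.

69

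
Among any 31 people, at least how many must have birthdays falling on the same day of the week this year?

There are 7 days of the week, which serve as the pigeonholes.
If each of the 7 days of the week held at most 4, the total would be at most 7 × 4 = 28 < 31, a contradiction.
So at least one holds ⌈31/7⌉ = 5.

5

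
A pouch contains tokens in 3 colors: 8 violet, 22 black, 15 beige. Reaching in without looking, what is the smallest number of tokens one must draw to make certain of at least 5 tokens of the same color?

Treat the 3 colors as pigeonholes.
The worst case takes 4 tokens of each color without reaching 5 of any: 3 × 4 = 12.
The next token must bring some color to 5, so 12 + 1 = 13.

13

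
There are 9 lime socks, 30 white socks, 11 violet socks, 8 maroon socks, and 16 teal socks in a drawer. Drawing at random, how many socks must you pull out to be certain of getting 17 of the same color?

61

In the worst case we take at most 16 of each color, but all 9 lime, all 11 violet, and all 8 maroon (fewer than 16), giving 9 + 16 + 11 + 8 + 16 = 60.
One more sock then forces some color to 17, so 60 + 1 = 61.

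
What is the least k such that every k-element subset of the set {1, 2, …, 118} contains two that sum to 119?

Partition {1, …, 118} into 59 pairs: {1,118}, {2,117}, …, {59,60}.
Choosing 59 integers — say the integers 1 through 59 — takes one from each pair and avoids the property.
Choosing 60 forces two into the same pair by pigeonhole, and those sum to 119. So 60.

60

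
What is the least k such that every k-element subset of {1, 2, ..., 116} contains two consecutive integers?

Partition {1, …, 116} into 58 pairs: {1,2}, {3,4}, …, {115,116}.
Choosing 58 integers — say the 58 even numbers 2, 4, …, 116 — takes one from each pair and avoids the property.
Choosing 59 forces two into the same pair by pigeonhole, and those are consecutive. So 59.

59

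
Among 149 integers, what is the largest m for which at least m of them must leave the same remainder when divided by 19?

The 149 integers fall into 19 residue classes modulo 19.
If each of the 19 residue classes modulo 19 held at most 7, the total would be at most 19 × 7 = 133 < 149, a contradiction.
So at least one holds ⌈149/19⌉ = 8.

8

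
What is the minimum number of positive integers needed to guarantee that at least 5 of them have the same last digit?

There are 10 possible last digits acting as pigeonholes.
With 10 × 4 = 40 positive integers we could place exactly 4 in each, with no class reaching 5.
One more forces some class to hold 5, so 40 + 1 = 41.

41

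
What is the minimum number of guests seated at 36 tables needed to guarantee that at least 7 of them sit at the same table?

217

There are 36 tables acting as pigeonholes.
With 36 × 6 = 216 guests we could place exactly 6 in each, with no class reaching 7.
One more forces some class to hold 7, so 216 + 1 = 217.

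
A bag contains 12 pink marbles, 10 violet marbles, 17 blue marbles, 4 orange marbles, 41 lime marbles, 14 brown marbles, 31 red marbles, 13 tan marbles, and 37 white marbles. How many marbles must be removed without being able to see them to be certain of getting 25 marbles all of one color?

In the worst case we take at most 24 of each color, but all 12 pink, all 10 violet, all 17 blue, all 4 orange, all 14 brown, and all 13 tan (fewer than 24), giving 12 + 10 + 17 + 4 + 24 + 14 + 24 + 13 + 24 = 142.
One more marble then forces some color to 25, so 142 + 1 = 143.

143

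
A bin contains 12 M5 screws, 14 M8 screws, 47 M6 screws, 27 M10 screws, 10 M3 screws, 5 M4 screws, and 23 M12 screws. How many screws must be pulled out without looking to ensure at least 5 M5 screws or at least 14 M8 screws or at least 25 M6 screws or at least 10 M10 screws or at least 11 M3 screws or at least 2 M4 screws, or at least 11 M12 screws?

The worst case stops just short of every target: 4 M5, 13 M8, 24 M6, 9 M10, 10 M3, 1 M4, 10 M12 — 4 + 13 + 24 + 9 + 10 + 1 + 10 = 71 screws.
One more screw must push some size to its target, so 71 + 1 = 72.

72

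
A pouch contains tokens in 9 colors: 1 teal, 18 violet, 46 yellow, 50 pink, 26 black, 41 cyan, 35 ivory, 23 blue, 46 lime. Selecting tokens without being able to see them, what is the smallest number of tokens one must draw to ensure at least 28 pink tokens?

264

The worst case draws every non-pink token first: 1 + 18 + 46 + 26 + 41 + 35 + 23 + 46 = 236.
The next 28 draws are then forced to be pink, giving 236 + 28 = 264.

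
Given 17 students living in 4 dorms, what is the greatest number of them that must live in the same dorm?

If each of the 4 dorms held at most 4, the total would be at most 4 × 4 = 16 < 17, a contradiction.
So at least one holds ⌈17/4⌉ = 5.

5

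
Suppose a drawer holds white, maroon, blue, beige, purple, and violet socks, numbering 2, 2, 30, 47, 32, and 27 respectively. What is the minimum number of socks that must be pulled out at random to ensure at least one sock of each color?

The hardest color to obtain is white: we could draw every other sock first — 140 − 2 = 138 socks — without a single white one.
The next draw must be white, so 138 + 1 = 139.

139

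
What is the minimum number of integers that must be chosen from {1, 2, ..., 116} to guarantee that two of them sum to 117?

Partition {1, …, 116} into 58 pairs: {1,116}, {2,115}, …, {58,59}.
Choosing 58 integers — say the integers 1 through 58 — takes one from each pair and avoids the property.
Choosing 59 forces two into the same pair by pigeonhole, and those sum to 117. So 59.

59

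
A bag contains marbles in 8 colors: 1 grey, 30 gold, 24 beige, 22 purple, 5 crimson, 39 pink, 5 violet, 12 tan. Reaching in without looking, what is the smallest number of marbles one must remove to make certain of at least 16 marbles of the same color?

84

In the worst case we take at most 15 of each color, but all 1 grey, all 5 crimson, all 5 violet, and all 12 tan (fewer than 15), giving 1 + 15 + 15 + 15 + 5 + 15 + 5 + 12 = 83.
One more marble then forces some color to 16, so 83 + 1 = 84.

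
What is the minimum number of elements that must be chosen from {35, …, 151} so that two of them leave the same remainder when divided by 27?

Use the pigeonhole principle on residue classes: group the integers by remainder mod 27; there are 27 residue classes, each nonempty in this range.
Choosing one from each class (27 integers) avoids any shared remainder.
One more choice must repeat a class, so two differ by a multiple of 27. Hence 27 + 1 = 28.

28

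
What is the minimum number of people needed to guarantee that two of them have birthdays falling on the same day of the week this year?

8

There are 7 days of the week acting as pigeonholes.
With 7 people we could place one in each, avoiding any repeat.
One more forces some class to hold 2, so 7 + 1 = 8.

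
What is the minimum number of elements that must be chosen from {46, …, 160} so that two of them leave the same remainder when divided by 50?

51

Group the integers by remainder mod 50; there are 50 residue classes, each nonempty in this range.
Choosing one from each class (50 integers) avoids any shared remainder.
One more choice must repeat a class, so two differ by a multiple of 50. Hence 50 + 1 = 51.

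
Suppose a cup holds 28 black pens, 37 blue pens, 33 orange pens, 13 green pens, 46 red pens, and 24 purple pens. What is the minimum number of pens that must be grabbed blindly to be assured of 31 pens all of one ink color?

Treat the 6 ink colors as pigeonholes.
In the worst case we take at most 30 of each ink color, but all 28 black, all 13 green, and all 24 purple (fewer than 30), giving 28 + 30 + 30 + 13 + 30 + 24 = 155.
One more pen then forces some ink color to 31, so 155 + 1 = 156.

156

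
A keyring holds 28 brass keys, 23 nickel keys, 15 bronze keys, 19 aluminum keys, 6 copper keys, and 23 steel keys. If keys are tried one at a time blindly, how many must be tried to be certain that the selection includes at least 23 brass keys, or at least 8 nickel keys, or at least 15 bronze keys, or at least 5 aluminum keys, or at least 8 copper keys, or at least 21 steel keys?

Each of the 6 types has its own threshold; avoid all of them simultaneously.
The worst case stops just short of every target: 22 brass, 7 nickel, 14 bronze, 4 aluminum, all 6 copper, 20 steel — 22 + 7 + 14 + 4 + 6 + 20 = 73 keys.
One more key must push some type to its target, so 73 + 1 = 74.

74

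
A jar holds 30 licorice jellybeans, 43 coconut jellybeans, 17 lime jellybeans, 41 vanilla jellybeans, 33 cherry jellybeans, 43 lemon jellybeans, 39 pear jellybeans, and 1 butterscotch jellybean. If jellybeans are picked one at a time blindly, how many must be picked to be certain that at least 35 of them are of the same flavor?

218

Treat the 8 flavors as pigeonholes.
In the worst case we take at most 34 of each flavor, but all 30 licorice, all 17 lime, all 33 cherry, and all 1 butterscotch (fewer than 34), giving 30 + 34 + 17 + 34 + 33 + 34 + 34 + 1 = 217.
One more jellybean then forces some flavor to 35, so 217 + 1 = 218.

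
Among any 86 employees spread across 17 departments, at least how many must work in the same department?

6

The 86 employees fall into 17 departments.
If each of the 17 departments held at most 5, the total would be at most 17 × 5 = 85 < 86, a contradiction.
So at least one holds ⌈86/17⌉ = 6.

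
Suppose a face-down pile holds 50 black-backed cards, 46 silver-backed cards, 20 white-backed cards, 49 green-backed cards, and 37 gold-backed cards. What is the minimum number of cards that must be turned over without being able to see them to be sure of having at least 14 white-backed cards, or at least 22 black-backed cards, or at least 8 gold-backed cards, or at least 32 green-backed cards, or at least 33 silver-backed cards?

The worst case stops just short of every target: 21 black-backed, 32 silver-backed, 13 white-backed, 31 green-backed, 7 gold-backed — 21 + 32 + 13 + 31 + 7 = 104 cards.
One more card must push some back color to its target, so 104 + 1 = 105.

105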